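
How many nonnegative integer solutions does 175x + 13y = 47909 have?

21

gcd(175, 13) = 1  (175 = 13·13 + 6, 13 = 2·6 + 1, 6 = 6·1).
Back-substituting, 175·(-2) + 13·(27) = 1.
Scale by 47909: one solution is (-95818, 1293543). Reduce x mod 13: (5, 3618).
General: x = 5 + 13t, y = 3618 - 175t.
x ≥ 0 ⇒ t ≥ 0; y ≥ 0 ⇒ t ≤ 20. So t ∈ [0, 20]: 21 solutions.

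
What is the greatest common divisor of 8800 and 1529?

11

gcd(8800, 1529) = 11  (8800 = 5·1529 + 1155, 1529 = 1·1155 + 374, 1155 = 3·374 + 33, 374 = 11·33 + 11, 33 = 3·11).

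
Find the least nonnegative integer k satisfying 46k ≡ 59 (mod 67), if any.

61

gcd(67, 46):
  67 = 1·46 + 21
  46 = 2·21 + 4
  21 = 5·4 + 1
  4 = 4·1
so gcd(67, 46) = 1.
1 divides 59, so solutions exist.
Back-substitute for Bézout coefficients:
  1 = 21 - 5·4
  ... = 46·(-16) + 67·(11)
So 46·(-16) ≡ 1 (mod 67); multiply by 59: k ≡ -944 (mod 67).
Smallest nonnegative: k = -944 mod 67 = 61.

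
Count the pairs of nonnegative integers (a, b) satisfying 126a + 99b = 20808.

gcd(126, 99):
  126 = 1·99 + 27
  99 = 3·27 + 18
  27 = 1·18 + 9
  18 = 2·9
so gcd(126, 99) = 9.
Back-substitute for Bézout coefficients:
  9 = 27 - 1·18
  ... = 126·(4) + 99·(-5)
Scale by 2312: one solution is (9248, -11560). Reduce a mod 11: (8, 200).
General: a = 8 + 11t, b = 200 - 14t.
a ≥ 0 ⇒ t ≥ 0; b ≥ 0 ⇒ t ≤ 14. So t ∈ [0, 14]: 15 solutions.

15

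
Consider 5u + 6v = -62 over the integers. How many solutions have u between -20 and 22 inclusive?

7

gcd(6, 5) = 1  (6 = 1·5 + 1, 5 = 5·1).
Back-substituting, 5·(-1) + 6·(1) = 1.
Scale by -62: particular solution (62, -62); reduce u mod 6: (2, -12).
General solution: u = 2 + 6t, v = -12 - 5t for integer t.
-20 ≤ 2 + 6t ≤ 22 gives t ∈ [-3, 3], which is 7 values.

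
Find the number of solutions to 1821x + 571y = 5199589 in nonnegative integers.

5

gcd(1821, 571):
  1821 = 3·571 + 108
  571 = 5·108 + 31
  108 = 3·31 + 15
  31 = 2·15 + 1
  15 = 15·1
so gcd(1821, 571) = 1.
Back-substitute for Bézout coefficients:
  1 = 31 - 2·15
  ... = 1821·(-37) + 571·(118)
Scale by 5199589: one solution is (-192384793, 613551502). Reduce x mod 571: (524, 7435).
General: x = 524 + 571t, y = 7435 - 1821t.
x ≥ 0 ⇒ t ≥ 0; y ≥ 0 ⇒ t ≤ 4. So t ∈ [0, 4]: 5 solutions.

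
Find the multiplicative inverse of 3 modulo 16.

gcd(16, 3):
  16 = 5×3 + 1
  3 = 3×1
so gcd(16, 3) = 1.
Back-substitute for Bézout coefficients:
  1 = 16 - 5×3
  ... = 3×(-5) + 16×(1)
So 3×-5 ≡ 1 (mod 16), and -5 mod 16 = 11.

11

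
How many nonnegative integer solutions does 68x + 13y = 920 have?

gcd(68, 13):
  68 = 5*13 + 3
  13 = 4*3 + 1
  3 = 3*1
so gcd(68, 13) = 1.
Back-substitute for Bézout coefficients:
  1 = 13 - 4*3
  ... = 68*(-4) + 13*(21)
Scale by 920: one solution is (-3680, 19320). Reduce x mod 13: (12, 8).
General: x = 12 + 13t, y = 8 - 68t.
x ≥ 0 ⇒ t ≥ 0; y ≥ 0 ⇒ t ≤ 0. So t ∈ [0, 0]: 1 solution.

1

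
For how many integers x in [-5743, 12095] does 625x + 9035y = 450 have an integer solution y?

gcd(9035, 625):
  9035 = 14×625 + 285
  625 = 2×285 + 55
  285 = 5×55 + 10
  55 = 5×10 + 5
  10 = 2×5
so gcd(9035, 625) = 5.
Back-substitute for Bézout coefficients:
  5 = 55 - 5×10
  ... = 625×(824) + 9035×(-57)
Scale by 90: particular solution (74160, -5130); reduce x mod 1807: (73, -5).
General solution: x = 73 + 1807t, y = -5 - 125t for integer t.
-5743 ≤ 73 + 1807t ≤ 12095 gives t ∈ [-3, 6], which is 10 values.

10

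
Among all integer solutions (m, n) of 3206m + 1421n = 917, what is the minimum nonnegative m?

gcd(3206, 1421):
  3206 = 2*1421 + 364
  1421 = 3*364 + 329
  364 = 1*329 + 35
  329 = 9*35 + 14
  35 = 2*14 + 7
  14 = 2*7
so gcd(3206, 1421) = 7.
7 divides 917, so solutions exist.
Back-substitute for Bézout coefficients:
  7 = 35 - 2*14
  ... = 3206*(82) + 1421*(-185)
Scale by 917/7 = 131: (m₀, n₀) = (10742, -24235).
General solution: m = 10742 + 203t, n = -24235 - 458t for integer t.
m ≥ 0: smallest is 10742 mod 203 = 186 (at t = -52), with n = -419.

186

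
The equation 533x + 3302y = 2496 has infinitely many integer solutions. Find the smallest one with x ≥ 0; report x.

gcd(3302, 533) = 13  (3302 = 6*533 + 104, 533 = 5*104 + 13, 104 = 8*13).
13 divides 2496, so solutions exist.
Back-substituting, 533*(31) + 3302*(-5) = 13.
Scale by 2496/13 = 192: (x₀, y₀) = (5952, -960).
General solution: x = 5952 + 254t, y = -960 - 41t for integer t.
x ≥ 0: smallest is 5952 mod 254 = 110 (at t = -23), with y = -17.

110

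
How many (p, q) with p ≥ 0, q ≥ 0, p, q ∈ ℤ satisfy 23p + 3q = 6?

gcd(23, 3):
  23 = 7·3 + 2
  3 = 1·2 + 1
  2 = 2·1
so gcd(23, 3) = 1.
Back-substitute for Bézout coefficients:
  1 = 3 - 1·2
  ... = 23·(-1) + 3·(8)
Scale by 6: one solution is (-6, 48). Reduce p mod 3: (0, 2).
General: p = 0 + 3t, q = 2 - 23t.
p ≥ 0 ⇒ t ≥ 0; q ≥ 0 ⇒ t ≤ 0. So t ∈ [0, 0]: 1 solution.

1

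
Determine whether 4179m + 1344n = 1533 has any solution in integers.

yes

gcd(4179, 1344) = 21.
21 divides 1533, so integer solutions exist.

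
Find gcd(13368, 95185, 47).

1

gcd(95185, 13368):
  95185 = 7×13368 + 1609
  13368 = 8×1609 + 496
  1609 = 3×496 + 121
  496 = 4×121 + 12
  121 = 10×12 + 1
  12 = 12×1
so gcd(95185, 13368) = 1.
gcd(1, 47) = 1.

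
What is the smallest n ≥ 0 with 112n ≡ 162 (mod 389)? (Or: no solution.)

gcd(389, 112):
  389 = 3·112 + 53
  112 = 2·53 + 6
  53 = 8·6 + 5
  6 = 1·5 + 1
  5 = 5·1
so gcd(389, 112) = 1.
1 divides 162, so solutions exist.
Back-substitute for Bézout coefficients:
  1 = 6 - 1·5
  ... = 112·(66) + 389·(-19)
So 112·(66) ≡ 1 (mod 389); multiply by 162: n ≡ 10692 (mod 389).
Smallest nonnegative: n = 10692 mod 389 = 189.

189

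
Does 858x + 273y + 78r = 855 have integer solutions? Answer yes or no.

no

gcd(858, 273) = 39.
gcd(39, 78) = 39.
39 does not divide 855 (remainder 36), so no integer solutions.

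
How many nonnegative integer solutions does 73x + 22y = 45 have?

0

gcd(73, 22) = 1.
By Bézout, 73*(-3) + 22*(10) = 1.
One solution: (19, -61).
General: x = 19 + 22t, y = -61 - 73t.
x ≥ 0 ⇒ t ≥ 0; y ≥ 0 ⇒ t ≤ -1. So t ∈ [0, -1]: 0 solutions.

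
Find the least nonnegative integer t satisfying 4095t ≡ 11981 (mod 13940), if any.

no solution

gcd(13940, 4095) = 5  (13940 = 3*4095 + 1655, 4095 = 2*1655 + 785, 1655 = 2*785 + 85, 785 = 9*85 + 20, 85 = 4*20 + 5, 20 = 4*5).
5 does not divide 11981, so the congruence has no solution.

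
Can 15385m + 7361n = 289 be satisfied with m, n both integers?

gcd(15385, 7361) = 17  (15385 = 2×7361 + 663, 7361 = 11×663 + 68, 663 = 9×68 + 51, 68 = 1×51 + 17, 51 = 3×17).
17 divides 289, so integer solutions exist.

yes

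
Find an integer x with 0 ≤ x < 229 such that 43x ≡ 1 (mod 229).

gcd(229, 43) = 1.
By Bézout, 43×(16) + 229×(-3) = 1.
So 43×16 ≡ 1 (mod 229), and 16 mod 229 = 16.

16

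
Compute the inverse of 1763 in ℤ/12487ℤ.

7954

gcd(12487, 1763):
  12487 = 7×1763 + 146
  1763 = 12×146 + 11
  146 = 13×11 + 3
  11 = 3×3 + 2
  3 = 1×2 + 1
  2 = 2×1
so gcd(12487, 1763) = 1.
Back-substitute for Bézout coefficients:
  1 = 3 - 1×2
  ... = 1763×(-4533) + 12487×(640)
So 1763×-4533 ≡ 1 (mod 12487), and -4533 mod 12487 = 7954.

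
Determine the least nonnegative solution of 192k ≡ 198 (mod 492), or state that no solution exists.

gcd(492, 192):
  492 = 2×192 + 108
  192 = 1×108 + 84
  108 = 1×84 + 24
  84 = 3×24 + 12
  24 = 2×12
so gcd(492, 192) = 12.
12 does not divide 198, so the congruence has no solution.

no solution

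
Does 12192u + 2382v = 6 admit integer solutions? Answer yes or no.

yes

gcd(12192, 2382):
  12192 = 5×2382 + 282
  2382 = 8×282 + 126
  282 = 2×126 + 30
  126 = 4×30 + 6
  30 = 5×6
so gcd(12192, 2382) = 6.
6 divides 6, so integer solutions exist.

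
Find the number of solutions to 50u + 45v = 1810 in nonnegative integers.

gcd(50, 45):
  50 = 1·45 + 5
  45 = 9·5
so gcd(50, 45) = 5.
Back-substitute for Bézout coefficients:
  5 = 50 - 1·45
  ... = 50·(1) + 45·(-1)
Scale by 362: one solution is (362, -362). Reduce u mod 9: (2, 38).
General: u = 2 + 9t, v = 38 - 10t.
u ≥ 0 ⇒ t ≥ 0; v ≥ 0 ⇒ t ≤ 3. So t ∈ [0, 3]: 4 solutions.

4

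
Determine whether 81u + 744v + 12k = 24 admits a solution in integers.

yes

gcd(744, 81):
  744 = 9×81 + 15
  81 = 5×15 + 6
  15 = 2×6 + 3
  6 = 2×3
so gcd(744, 81) = 3.
gcd(3, 12) = 3.
3 divides 24, so integer solutions exist.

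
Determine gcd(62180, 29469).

1

gcd(62180, 29469):
  62180 = 2·29469 + 3242
  29469 = 9·3242 + 291
  3242 = 11·291 + 41
  291 = 7·41 + 4
  41 = 10·4 + 1
  4 = 4·1
so gcd(62180, 29469) = 1.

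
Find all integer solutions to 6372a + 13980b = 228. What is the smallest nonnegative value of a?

814

gcd(13980, 6372) = 12.
12 divides 228, so solutions exist.
By Bézout, 6372*(-509) + 13980*(232) = 12.
Scale by 228/12 = 19: (a₀, b₀) = (-9671, 4408).
General solution: a = -9671 + 1165t, b = 4408 - 531t for integer t.
a ≥ 0: smallest is -9671 mod 1165 = 814 (at t = 9), with b = -371.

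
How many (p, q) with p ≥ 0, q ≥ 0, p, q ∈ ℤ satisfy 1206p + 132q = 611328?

gcd(1206, 132):
  1206 = 9·132 + 18
  132 = 7·18 + 6
  18 = 3·6
so gcd(1206, 132) = 6.
Back-substitute for Bézout coefficients:
  6 = 132 - 7·18
  ... = 1206·(-7) + 132·(64)
Scale by 101888: one solution is (-713216, 6520832). Reduce p mod 22: (2, 4613).
General: p = 2 + 22t, q = 4613 - 201t.
p ≥ 0 ⇒ t ≥ 0; q ≥ 0 ⇒ t ≤ 22. So t ∈ [0, 22]: 23 solutions.

23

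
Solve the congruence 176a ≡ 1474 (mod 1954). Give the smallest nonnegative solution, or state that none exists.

619

gcd(1954, 176) = 2.
2 divides 1474, so solutions exist.
By Bézout, 176·(433) + 1954·(-39) = 2.
So 176·(433) ≡ 2 (mod 1954); multiply by 737: a ≡ 319121 (mod 977).
Smallest nonnegative: a = 319121 mod 977 = 619.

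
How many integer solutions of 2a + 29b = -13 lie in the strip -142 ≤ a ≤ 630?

27

gcd(29, 2) = 1  (29 = 14×2 + 1, 2 = 2×1).
Back-substituting, 2×(-14) + 29×(1) = 1.
Scale by -13: particular solution (182, -13); reduce a mod 29: (8, -1).
General solution: a = 8 + 29t, b = -1 - 2t for integer t.
-142 ≤ 8 + 29t ≤ 630 gives t ∈ [-5, 21], which is 27 values.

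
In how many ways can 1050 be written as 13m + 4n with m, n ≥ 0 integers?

gcd(13, 4):
  13 = 3*4 + 1
  4 = 4*1
so gcd(13, 4) = 1.
Back-substitute for Bézout coefficients:
  1 = 13 - 3*4
  ... = 13*(1) + 4*(-3)
Scale by 1050: one solution is (1050, -3150). Reduce m mod 4: (2, 256).
General: m = 2 + 4t, n = 256 - 13t.
m ≥ 0 ⇒ t ≥ 0; n ≥ 0 ⇒ t ≤ 19. So t ∈ [0, 19]: 20 solutions.

20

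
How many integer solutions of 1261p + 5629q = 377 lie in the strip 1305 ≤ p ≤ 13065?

27

gcd(5629, 1261) = 13.
By Bézout, 1261×(125) + 5629×(-28) = 13.
Particular solution: (161, -36).
General solution: p = 161 + 433t, q = -36 - 97t for integer t.
1305 ≤ 161 + 433t ≤ 13065 gives t ∈ [3, 29], which is 27 values.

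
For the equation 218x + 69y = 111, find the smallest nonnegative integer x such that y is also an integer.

54

gcd(218, 69):
  218 = 3*69 + 11
  69 = 6*11 + 3
  11 = 3*3 + 2
  3 = 1*2 + 1
  2 = 2*1
so gcd(218, 69) = 1.
1 divides 111, so solutions exist.
Back-substitute for Bézout coefficients:
  1 = 3 - 1*2
  ... = 218*(-25) + 69*(79)
Scale by 111/1 = 111: (x₀, y₀) = (-2775, 8769).
General solution: x = -2775 + 69t, y = 8769 - 218t for integer t.
x ≥ 0: smallest is -2775 mod 69 = 54 (at t = 41), with y = -169.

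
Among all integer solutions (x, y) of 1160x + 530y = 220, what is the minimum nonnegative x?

34

gcd(1160, 530):
  1160 = 2*530 + 100
  530 = 5*100 + 30
  100 = 3*30 + 10
  30 = 3*10
so gcd(1160, 530) = 10.
10 divides 220, so solutions exist.
Back-substitute for Bézout coefficients:
  10 = 100 - 3*30
  ... = 1160*(16) + 530*(-35)
Scale by 220/10 = 22: (x₀, y₀) = (352, -770).
General solution: x = 352 + 53t, y = -770 - 116t for integer t.
x ≥ 0: smallest is 352 mod 53 = 34 (at t = -6), with y = -74.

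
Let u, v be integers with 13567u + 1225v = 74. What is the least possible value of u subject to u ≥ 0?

gcd(13567, 1225):
  13567 = 11*1225 + 92
  1225 = 13*92 + 29
  92 = 3*29 + 5
  29 = 5*5 + 4
  5 = 1*4 + 1
  4 = 4*1
so gcd(13567, 1225) = 1.
1 divides 74, so solutions exist.
Back-substitute for Bézout coefficients:
  1 = 5 - 1*4
  ... = 13567*(253) + 1225*(-2802)
Scale by 74/1 = 74: (u₀, v₀) = (18722, -207348).
General solution: u = 18722 + 1225t, v = -207348 - 13567t for integer t.
u ≥ 0: smallest is 18722 mod 1225 = 347 (at t = -15), with v = -3843.

347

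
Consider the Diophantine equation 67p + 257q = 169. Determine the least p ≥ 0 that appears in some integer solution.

gcd(257, 67):
  257 = 3·67 + 56
  67 = 1·56 + 11
  56 = 5·11 + 1
  11 = 11·1
so gcd(257, 67) = 1.
1 divides 169, so solutions exist.
Back-substitute for Bézout coefficients:
  1 = 56 - 5·11
  ... = 67·(-23) + 257·(6)
Scale by 169/1 = 169: (p₀, q₀) = (-3887, 1014).
General solution: p = -3887 + 257t, q = 1014 - 67t for integer t.
p ≥ 0: smallest is -3887 mod 257 = 225 (at t = 16), with q = -58.

225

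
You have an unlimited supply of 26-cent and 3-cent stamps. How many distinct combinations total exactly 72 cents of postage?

Need nonnegative integers with 26j + 3k = 72.
gcd(26, 3) = 1, and 26·(-1) + 3·(9) = 1.
So (j₀, k₀) = (-72, 648); general j = -72 + 3t, k = 648 - 26t.
j ≥ 0 ⇒ t ≥ 24; k ≥ 0 ⇒ t ≤ 24. That's 1 value of t.

1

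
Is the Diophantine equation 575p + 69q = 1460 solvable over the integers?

no

gcd(575, 69):
  575 = 8*69 + 23
  69 = 3*23
so gcd(575, 69) = 23.
23 does not divide 1460 (remainder 11), so no integer solutions.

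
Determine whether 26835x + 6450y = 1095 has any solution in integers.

gcd(26835, 6450) = 15  (26835 = 4*6450 + 1035, 6450 = 6*1035 + 240, 1035 = 4*240 + 75, 240 = 3*75 + 15, 75 = 5*15).
15 divides 1095, so integer solutions exist.

yes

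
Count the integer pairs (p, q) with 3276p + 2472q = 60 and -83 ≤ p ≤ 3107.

16

gcd(3276, 2472) = 12  (3276 = 1·2472 + 804, 2472 = 3·804 + 60, 804 = 13·60 + 24, 60 = 2·24 + 12, 24 = 2·12).
Back-substituting, 3276·(-83) + 2472·(110) = 12.
Scale by 5: particular solution (-415, 550); reduce p mod 206: (203, -269).
General solution: p = 203 + 206t, q = -269 - 273t for integer t.
-83 ≤ 203 + 206t ≤ 3107 gives t ∈ [-1, 14], which is 16 values.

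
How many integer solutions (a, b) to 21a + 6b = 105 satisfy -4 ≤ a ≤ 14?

9

gcd(21, 6) = 3.
By Bézout, 21*(1) + 6*(-3) = 3.
Particular solution: (1, 14).
General solution: a = 1 + 2t, b = 14 - 7t for integer t.
-4 ≤ 1 + 2t ≤ 14 gives t ∈ [-2, 6], which is 9 values.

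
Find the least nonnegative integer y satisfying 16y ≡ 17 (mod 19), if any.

gcd(19, 16) = 1  (19 = 1*16 + 3, 16 = 5*3 + 1, 3 = 3*1).
1 divides 17, so solutions exist.
Back-substituting, 16*(6) + 19*(-5) = 1.
So 16*(6) ≡ 1 (mod 19); multiply by 17: y ≡ 102 (mod 19).
Smallest nonnegative: y = 102 mod 19 = 7.

7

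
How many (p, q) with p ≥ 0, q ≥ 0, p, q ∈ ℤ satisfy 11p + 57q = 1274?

2

gcd(57, 11):
  57 = 5*11 + 2
  11 = 5*2 + 1
  2 = 2*1
so gcd(57, 11) = 1.
Back-substitute for Bézout coefficients:
  1 = 11 - 5*2
  ... = 11*(26) + 57*(-5)
Scale by 1274: one solution is (33124, -6370). Reduce p mod 57: (7, 21).
General: p = 7 + 57t, q = 21 - 11t.
p ≥ 0 ⇒ t ≥ 0; q ≥ 0 ⇒ t ≤ 1. So t ∈ [0, 1]: 2 solutions.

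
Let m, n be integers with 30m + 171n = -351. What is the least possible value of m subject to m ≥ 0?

51

gcd(171, 30):
  171 = 5×30 + 21
  30 = 1×21 + 9
  21 = 2×9 + 3
  9 = 3×3
so gcd(171, 30) = 3.
3 divides -351, so solutions exist.
Back-substitute for Bézout coefficients:
  3 = 21 - 2×9
  ... = 30×(-17) + 171×(3)
Scale by -351/3 = -117: (m₀, n₀) = (1989, -351).
General solution: m = 1989 + 57t, n = -351 - 10t for integer t.
m ≥ 0: smallest is 1989 mod 57 = 51 (at t = -34), with n = -11.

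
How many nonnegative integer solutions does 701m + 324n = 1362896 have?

gcd(701, 324):
  701 = 2*324 + 53
  324 = 6*53 + 6
  53 = 8*6 + 5
  6 = 1*5 + 1
  5 = 5*1
so gcd(701, 324) = 1.
Back-substitute for Bézout coefficients:
  1 = 6 - 1*5
  ... = 701*(-55) + 324*(119)
Scale by 1362896: one solution is (-74959280, 162184624). Reduce m mod 324: (64, 4068).
General: m = 64 + 324t, n = 4068 - 701t.
m ≥ 0 ⇒ t ≥ 0; n ≥ 0 ⇒ t ≤ 5. So t ∈ [0, 5]: 6 solutions.

6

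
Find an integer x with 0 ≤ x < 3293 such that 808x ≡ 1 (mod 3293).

3077

gcd(3293, 808) = 1.
By Bézout, 808×(-216) + 3293×(53) = 1.
So 808×-216 ≡ 1 (mod 3293), and -216 mod 3293 = 3077.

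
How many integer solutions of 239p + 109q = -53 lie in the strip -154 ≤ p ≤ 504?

gcd(239, 109) = 1.
By Bézout, 239*(26) + 109*(-57) = 1.
Particular solution: (39, -86).
General solution: p = 39 + 109t, q = -86 - 239t for integer t.
-154 ≤ 39 + 109t ≤ 504 gives t ∈ [-1, 4], which is 6 values.

6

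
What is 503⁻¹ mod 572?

gcd(572, 503):
  572 = 1*503 + 69
  503 = 7*69 + 20
  69 = 3*20 + 9
  20 = 2*9 + 2
  9 = 4*2 + 1
  2 = 2*1
so gcd(572, 503) = 1.
Back-substitute for Bézout coefficients:
  1 = 9 - 4*2
  ... = 503*(-257) + 572*(226)
So 503*-257 ≡ 1 (mod 572), and -257 mod 572 = 315.

315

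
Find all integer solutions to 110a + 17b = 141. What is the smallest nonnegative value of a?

7

gcd(110, 17) = 1.
1 divides 141, so solutions exist.
By Bézout, 110·(-2) + 17·(13) = 1.
Scale by 141/1 = 141: (a₀, b₀) = (-282, 1833).
General solution: a = -282 + 17t, b = 1833 - 110t for integer t.
a ≥ 0: smallest is -282 mod 17 = 7 (at t = 17), with b = -37.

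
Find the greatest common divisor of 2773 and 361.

gcd(2773, 361):
  2773 = 7·361 + 246
  361 = 1·246 + 115
  246 = 2·115 + 16
  115 = 7·16 + 3
  16 = 5·3 + 1
  3 = 3·1
so gcd(2773, 361) = 1.

1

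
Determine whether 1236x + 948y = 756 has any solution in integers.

gcd(1236, 948) = 12  (1236 = 1×948 + 288, 948 = 3×288 + 84, 288 = 3×84 + 36, 84 = 2×36 + 12, 36 = 3×12).
12 divides 756, so integer solutions exist.

yes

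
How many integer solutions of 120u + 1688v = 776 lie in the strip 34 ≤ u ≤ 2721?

13

gcd(1688, 120) = 8  (1688 = 14×120 + 8, 120 = 15×8).
Back-substituting, 120×(-14) + 1688×(1) = 8.
Scale by 97: particular solution (-1358, 97); reduce u mod 211: (119, -8).
General solution: u = 119 + 211t, v = -8 - 15t for integer t.
34 ≤ 119 + 211t ≤ 2721 gives t ∈ [0, 12], which is 13 values.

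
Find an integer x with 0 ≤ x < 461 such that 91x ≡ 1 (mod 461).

76

gcd(461, 91) = 1  (461 = 5·91 + 6, 91 = 15·6 + 1, 6 = 6·1).
Back-substituting, 91·(76) + 461·(-15) = 1.
So 91·76 ≡ 1 (mod 461), and 76 mod 461 = 76.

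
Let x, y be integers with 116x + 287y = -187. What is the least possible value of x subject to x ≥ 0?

gcd(287, 116):
  287 = 2×116 + 55
  116 = 2×55 + 6
  55 = 9×6 + 1
  6 = 6×1
so gcd(287, 116) = 1.
1 divides -187, so solutions exist.
Back-substitute for Bézout coefficients:
  1 = 55 - 9×6
  ... = 116×(-47) + 287×(19)
Scale by -187/1 = -187: (x₀, y₀) = (8789, -3553).
General solution: x = 8789 + 287t, y = -3553 - 116t for integer t.
x ≥ 0: smallest is 8789 mod 287 = 179 (at t = -30), with y = -73.

179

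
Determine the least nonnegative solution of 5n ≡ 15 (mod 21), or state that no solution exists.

gcd(21, 5) = 1  (21 = 4·5 + 1, 5 = 5·1).
1 divides 15, so solutions exist.
Back-substituting, 5·(-4) + 21·(1) = 1.
So 5·(-4) ≡ 1 (mod 21); multiply by 15: n ≡ -60 (mod 21).
Smallest nonnegative: n = -60 mod 21 = 3.

3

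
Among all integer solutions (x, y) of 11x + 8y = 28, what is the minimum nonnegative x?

gcd(11, 8):
  11 = 1·8 + 3
  8 = 2·3 + 2
  3 = 1·2 + 1
  2 = 2·1
so gcd(11, 8) = 1.
1 divides 28, so solutions exist.
Back-substitute for Bézout coefficients:
  1 = 3 - 1·2
  ... = 11·(3) + 8·(-4)
Scale by 28/1 = 28: (x₀, y₀) = (84, -112).
General solution: x = 84 + 8t, y = -112 - 11t for integer t.
x ≥ 0: smallest is 84 mod 8 = 4 (at t = -10), with y = -2.

4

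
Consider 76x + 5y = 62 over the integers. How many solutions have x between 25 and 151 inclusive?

gcd(76, 5):
  76 = 15·5 + 1
  5 = 5·1
so gcd(76, 5) = 1.
Back-substitute for Bézout coefficients:
  1 = 76 - 15·5
  ... = 76·(1) + 5·(-15)
Scale by 62: particular solution (62, -930); reduce x mod 5: (2, -18).
General solution: x = 2 + 5t, y = -18 - 76t for integer t.
25 ≤ 2 + 5t ≤ 151 gives t ∈ [5, 29], which is 25 values.

25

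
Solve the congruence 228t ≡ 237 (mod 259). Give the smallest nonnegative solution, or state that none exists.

243

gcd(259, 228) = 1  (259 = 1×228 + 31, 228 = 7×31 + 11, 31 = 2×11 + 9, 11 = 1×9 + 2, 9 = 4×2 + 1, 2 = 2×1).
1 divides 237, so solutions exist.
Back-substituting, 228×(-117) + 259×(103) = 1.
So 228×(-117) ≡ 1 (mod 259); multiply by 237: t ≡ -27729 (mod 259).
Smallest nonnegative: t = -27729 mod 259 = 243.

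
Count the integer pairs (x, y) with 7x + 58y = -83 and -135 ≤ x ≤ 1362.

gcd(58, 7):
  58 = 8×7 + 2
  7 = 3×2 + 1
  2 = 2×1
so gcd(58, 7) = 1.
Back-substitute for Bézout coefficients:
  1 = 7 - 3×2
  ... = 7×(25) + 58×(-3)
Scale by -83: particular solution (-2075, 249); reduce x mod 58: (13, -3).
General solution: x = 13 + 58t, y = -3 - 7t for integer t.
-135 ≤ 13 + 58t ≤ 1362 gives t ∈ [-2, 23], which is 26 values.

26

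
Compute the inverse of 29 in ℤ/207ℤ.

50

gcd(207, 29) = 1.
By Bézout, 29*(50) + 207*(-7) = 1.
So 29*50 ≡ 1 (mod 207), and 50 mod 207 = 50.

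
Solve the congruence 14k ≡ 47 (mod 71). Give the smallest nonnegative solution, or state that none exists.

gcd(71, 14) = 1  (71 = 5*14 + 1, 14 = 14*1).
1 divides 47, so solutions exist.
Back-substituting, 14*(-5) + 71*(1) = 1.
So 14*(-5) ≡ 1 (mod 71); multiply by 47: k ≡ -235 (mod 71).
Smallest nonnegative: k = -235 mod 71 = 49.

49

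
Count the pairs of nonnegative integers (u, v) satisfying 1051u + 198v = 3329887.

gcd(1051, 198) = 1  (1051 = 5×198 + 61, 198 = 3×61 + 15, 61 = 4×15 + 1, 15 = 15×1).
Back-substituting, 1051×(13) + 198×(-69) = 1.
Scale by 3329887: one solution is (43288531, -229762203). Reduce u mod 198: (187, 15825).
General: u = 187 + 198t, v = 15825 - 1051t.
u ≥ 0 ⇒ t ≥ 0; v ≥ 0 ⇒ t ≤ 15. So t ∈ [0, 15]: 16 solutions.

16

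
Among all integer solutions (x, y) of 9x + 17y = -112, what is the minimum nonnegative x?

gcd(17, 9) = 1  (17 = 1·9 + 8, 9 = 1·8 + 1, 8 = 8·1).
1 divides -112, so solutions exist.
Back-substituting, 9·(2) + 17·(-1) = 1.
Scale by -112/1 = -112: (x₀, y₀) = (-224, 112).
General solution: x = -224 + 17t, y = 112 - 9t for integer t.
x ≥ 0: smallest is -224 mod 17 = 14 (at t = 14), with y = -14.

14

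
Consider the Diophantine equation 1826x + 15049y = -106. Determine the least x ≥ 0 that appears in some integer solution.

gcd(15049, 1826) = 1.
1 divides -106, so solutions exist.
By Bézout, 1826*(-2184) + 15049*(265) = 1.
Scale by -106/1 = -106: (x₀, y₀) = (231504, -28090).
General solution: x = 231504 + 15049t, y = -28090 - 1826t for integer t.
x ≥ 0: smallest is 231504 mod 15049 = 5769 (at t = -15), with y = -700.

5769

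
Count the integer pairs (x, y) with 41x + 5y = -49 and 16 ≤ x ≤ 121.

gcd(41, 5) = 1  (41 = 8·5 + 1, 5 = 5·1).
Back-substituting, 41·(1) + 5·(-8) = 1.
Scale by -49: particular solution (-49, 392); reduce x mod 5: (1, -18).
General solution: x = 1 + 5t, y = -18 - 41t for integer t.
16 ≤ 1 + 5t ≤ 121 gives t ∈ [3, 24], which is 22 values.

22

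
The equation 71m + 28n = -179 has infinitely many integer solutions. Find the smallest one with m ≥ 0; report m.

3

gcd(71, 28) = 1  (71 = 2*28 + 15, 28 = 1*15 + 13, 15 = 1*13 + 2, 13 = 6*2 + 1, 2 = 2*1).
1 divides -179, so solutions exist.
Back-substituting, 71*(-13) + 28*(33) = 1.
Scale by -179/1 = -179: (m₀, n₀) = (2327, -5907).
General solution: m = 2327 + 28t, n = -5907 - 71t for integer t.
m ≥ 0: smallest is 2327 mod 28 = 3 (at t = -83), with n = -14.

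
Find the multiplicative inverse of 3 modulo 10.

gcd(10, 3) = 1.
By Bézout, 3*(-3) + 10*(1) = 1.
So 3*-3 ≡ 1 (mod 10), and -3 mod 10 = 7.

7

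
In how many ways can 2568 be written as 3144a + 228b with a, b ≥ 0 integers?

0

gcd(3144, 228) = 12.
By Bézout, 3144·(-5) + 228·(69) = 12.
One solution: (13, -168).
General: a = 13 + 19t, b = -168 - 262t.
a ≥ 0 ⇒ t ≥ 0; b ≥ 0 ⇒ t ≤ -1. So t ∈ [0, -1]: 0 solutions.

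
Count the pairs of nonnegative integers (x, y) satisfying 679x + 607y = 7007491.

17

gcd(679, 607):
  679 = 1×607 + 72
  607 = 8×72 + 31
  72 = 2×31 + 10
  31 = 3×10 + 1
  10 = 10×1
so gcd(679, 607) = 1.
Back-substitute for Bézout coefficients:
  1 = 31 - 3×10
  ... = 679×(-59) + 607×(66)
Scale by 7007491: one solution is (-413441969, 462494406). Reduce x mod 607: (299, 11210).
General: x = 299 + 607t, y = 11210 - 679t.
x ≥ 0 ⇒ t ≥ 0; y ≥ 0 ⇒ t ≤ 16. So t ∈ [0, 16]: 17 solutions.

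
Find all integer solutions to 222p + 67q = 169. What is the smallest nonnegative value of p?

gcd(222, 67) = 1.
1 divides 169, so solutions exist.
By Bézout, 222·(16) + 67·(-53) = 1.
Scale by 169/1 = 169: (p₀, q₀) = (2704, -8957).
General solution: p = 2704 + 67t, q = -8957 - 222t for integer t.
p ≥ 0: smallest is 2704 mod 67 = 24 (at t = -40), with q = -77.

24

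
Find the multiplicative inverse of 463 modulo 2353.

681

gcd(2353, 463) = 1.
By Bézout, 463×(681) + 2353×(-134) = 1.
So 463×681 ≡ 1 (mod 2353), and 681 mod 2353 = 681.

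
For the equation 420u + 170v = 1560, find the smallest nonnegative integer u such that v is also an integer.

gcd(420, 170):
  420 = 2*170 + 80
  170 = 2*80 + 10
  80 = 8*10
so gcd(420, 170) = 10.
10 divides 1560, so solutions exist.
Back-substitute for Bézout coefficients:
  10 = 170 - 2*80
  ... = 420*(-2) + 170*(5)
Scale by 1560/10 = 156: (u₀, v₀) = (-312, 780).
General solution: u = -312 + 17t, v = 780 - 42t for integer t.
u ≥ 0: smallest is -312 mod 17 = 11 (at t = 19), with v = -18.

11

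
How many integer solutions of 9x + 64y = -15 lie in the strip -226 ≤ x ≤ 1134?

gcd(64, 9) = 1  (64 = 7×9 + 1, 9 = 9×1).
Back-substituting, 9×(-7) + 64×(1) = 1.
Scale by -15: particular solution (105, -15); reduce x mod 64: (41, -6).
General solution: x = 41 + 64t, y = -6 - 9t for integer t.
-226 ≤ 41 + 64t ≤ 1134 gives t ∈ [-4, 17], which is 22 values.

22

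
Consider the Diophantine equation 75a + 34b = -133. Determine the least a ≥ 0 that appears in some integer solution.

gcd(75, 34) = 1.
1 divides -133, so solutions exist.
By Bézout, 75*(5) + 34*(-11) = 1.
Scale by -133/1 = -133: (a₀, b₀) = (-665, 1463).
General solution: a = -665 + 34t, b = 1463 - 75t for integer t.
a ≥ 0: smallest is -665 mod 34 = 15 (at t = 20), with b = -37.

15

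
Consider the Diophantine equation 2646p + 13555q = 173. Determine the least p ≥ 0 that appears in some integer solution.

5753

gcd(13555, 2646):
  13555 = 5*2646 + 325
  2646 = 8*325 + 46
  325 = 7*46 + 3
  46 = 15*3 + 1
  3 = 3*1
so gcd(13555, 2646) = 1.
1 divides 173, so solutions exist.
Back-substitute for Bézout coefficients:
  1 = 46 - 15*3
  ... = 2646*(4421) + 13555*(-863)
Scale by 173/1 = 173: (p₀, q₀) = (764833, -149299).
General solution: p = 764833 + 13555t, q = -149299 - 2646t for integer t.
p ≥ 0: smallest is 764833 mod 13555 = 5753 (at t = -56), with q = -1123.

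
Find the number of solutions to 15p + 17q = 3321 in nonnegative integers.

gcd(17, 15):
  17 = 1*15 + 2
  15 = 7*2 + 1
  2 = 2*1
so gcd(17, 15) = 1.
Back-substitute for Bézout coefficients:
  1 = 15 - 7*2
  ... = 15*(8) + 17*(-7)
Scale by 3321: one solution is (26568, -23247). Reduce p mod 17: (14, 183).
General: p = 14 + 17t, q = 183 - 15t.
p ≥ 0 ⇒ t ≥ 0; q ≥ 0 ⇒ t ≤ 12. So t ∈ [0, 12]: 13 solutions.

13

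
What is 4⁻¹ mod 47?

12

gcd(47, 4) = 1.
By Bézout, 4×(12) + 47×(-1) = 1.
So 4×12 ≡ 1 (mod 47), and 12 mod 47 = 12.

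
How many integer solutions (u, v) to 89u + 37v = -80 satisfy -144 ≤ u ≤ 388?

gcd(89, 37) = 1  (89 = 2*37 + 15, 37 = 2*15 + 7, 15 = 2*7 + 1, 7 = 7*1).
Back-substituting, 89*(5) + 37*(-12) = 1.
Scale by -80: particular solution (-400, 960); reduce u mod 37: (7, -19).
General solution: u = 7 + 37t, v = -19 - 89t for integer t.
-144 ≤ 7 + 37t ≤ 388 gives t ∈ [-4, 10], which is 15 values.

15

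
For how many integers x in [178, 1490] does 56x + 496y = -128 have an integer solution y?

21

gcd(496, 56) = 8.
By Bézout, 56*(9) + 496*(-1) = 8.
Particular solution: (42, -5).
General solution: x = 42 + 62t, y = -5 - 7t for integer t.
178 ≤ 42 + 62t ≤ 1490 gives t ∈ [3, 23], which is 21 values.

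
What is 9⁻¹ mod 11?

5

gcd(11, 9) = 1  (11 = 1*9 + 2, 9 = 4*2 + 1, 2 = 2*1).
Back-substituting, 9*(5) + 11*(-4) = 1.
So 9*5 ≡ 1 (mod 11), and 5 mod 11 = 5.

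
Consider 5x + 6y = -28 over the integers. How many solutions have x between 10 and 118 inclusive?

19

gcd(6, 5):
  6 = 1·5 + 1
  5 = 5·1
so gcd(6, 5) = 1.
Back-substitute for Bézout coefficients:
  1 = 6 - 1·5
  ... = 5·(-1) + 6·(1)
Scale by -28: particular solution (28, -28); reduce x mod 6: (4, -8).
General solution: x = 4 + 6t, y = -8 - 5t for integer t.
10 ≤ 4 + 6t ≤ 118 gives t ∈ [1, 19], which is 19 values.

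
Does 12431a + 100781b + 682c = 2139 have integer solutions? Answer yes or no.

gcd(100781, 12431) = 31.
gcd(31, 682) = 31.
31 divides 2139, so integer solutions exist.

yes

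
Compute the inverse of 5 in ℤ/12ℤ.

5

gcd(12, 5) = 1  (12 = 2×5 + 2, 5 = 2×2 + 1, 2 = 2×1).
Back-substituting, 5×(5) + 12×(-2) = 1.
So 5×5 ≡ 1 (mod 12), and 5 mod 12 = 5.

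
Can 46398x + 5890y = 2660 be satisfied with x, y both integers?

yes

gcd(46398, 5890):
  46398 = 7×5890 + 5168
  5890 = 1×5168 + 722
  5168 = 7×722 + 114
  722 = 6×114 + 38
  114 = 3×38
so gcd(46398, 5890) = 38.
38 divides 2660, so integer solutions exist.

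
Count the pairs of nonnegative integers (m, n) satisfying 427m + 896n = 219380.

gcd(896, 427) = 7.
By Bézout, 427×(21) + 896×(-10) = 7.
One solution: (92, 201).
General: m = 92 + 128t, n = 201 - 61t.
m ≥ 0 ⇒ t ≥ 0; n ≥ 0 ⇒ t ≤ 3. So t ∈ [0, 3]: 4 solutions.

4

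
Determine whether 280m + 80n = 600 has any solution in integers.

yes

gcd(280, 80) = 40.
40 divides 600, so integer solutions exist.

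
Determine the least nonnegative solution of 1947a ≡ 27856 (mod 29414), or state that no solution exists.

gcd(29414, 1947) = 11  (29414 = 15*1947 + 209, 1947 = 9*209 + 66, 209 = 3*66 + 11, 66 = 6*11).
11 does not divide 27856, so the congruence has no solution.

no solution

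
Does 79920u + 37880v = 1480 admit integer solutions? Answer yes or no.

yes

gcd(79920, 37880) = 40  (79920 = 2×37880 + 4160, 37880 = 9×4160 + 440, 4160 = 9×440 + 200, 440 = 2×200 + 40, 200 = 5×40).
40 divides 1480, so integer solutions exist.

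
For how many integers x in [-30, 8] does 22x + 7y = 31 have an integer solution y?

gcd(22, 7):
  22 = 3×7 + 1
  7 = 7×1
so gcd(22, 7) = 1.
Back-substitute for Bézout coefficients:
  1 = 22 - 3×7
  ... = 22×(1) + 7×(-3)
Scale by 31: particular solution (31, -93); reduce x mod 7: (3, -5).
General solution: x = 3 + 7t, y = -5 - 22t for integer t.
-30 ≤ 3 + 7t ≤ 8 gives t ∈ [-4, 0], which is 5 values.

5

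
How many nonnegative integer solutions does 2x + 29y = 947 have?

16

gcd(29, 2):
  29 = 14×2 + 1
  2 = 2×1
so gcd(29, 2) = 1.
Back-substitute for Bézout coefficients:
  1 = 29 - 14×2
  ... = 2×(-14) + 29×(1)
Scale by 947: one solution is (-13258, 947). Reduce x mod 29: (24, 31).
General: x = 24 + 29t, y = 31 - 2t.
x ≥ 0 ⇒ t ≥ 0; y ≥ 0 ⇒ t ≤ 15. So t ∈ [0, 15]: 16 solutions.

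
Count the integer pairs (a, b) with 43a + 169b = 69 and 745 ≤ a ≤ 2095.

8

gcd(169, 43) = 1  (169 = 3×43 + 40, 43 = 1×40 + 3, 40 = 13×3 + 1, 3 = 3×1).
Back-substituting, 43×(-55) + 169×(14) = 1.
Scale by 69: particular solution (-3795, 966); reduce a mod 169: (92, -23).
General solution: a = 92 + 169t, b = -23 - 43t for integer t.
745 ≤ 92 + 169t ≤ 2095 gives t ∈ [4, 11], which is 8 values.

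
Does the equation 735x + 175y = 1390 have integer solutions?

gcd(735, 175):
  735 = 4·175 + 35
  175 = 5·35
so gcd(735, 175) = 35.
35 does not divide 1390 (remainder 25), so no integer solutions.

no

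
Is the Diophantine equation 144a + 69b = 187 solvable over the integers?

gcd(144, 69) = 3  (144 = 2*69 + 6, 69 = 11*6 + 3, 6 = 2*3).
3 does not divide 187 (remainder 1), so no integer solutions.

no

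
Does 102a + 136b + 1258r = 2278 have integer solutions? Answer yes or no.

gcd(136, 102) = 34.
gcd(34, 1258) = 34.
34 divides 2278, so integer solutions exist.

yes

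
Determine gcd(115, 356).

gcd(356, 115) = 1  (356 = 3·115 + 11, 115 = 10·11 + 5, 11 = 2·5 + 1, 5 = 5·1).

1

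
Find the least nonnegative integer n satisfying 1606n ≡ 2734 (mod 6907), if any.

2866

gcd(6907, 1606) = 1.
1 divides 2734, so solutions exist.
By Bézout, 1606·(572) + 6907·(-133) = 1.
So 1606·(572) ≡ 1 (mod 6907); multiply by 2734: n ≡ 1563848 (mod 6907).
Smallest nonnegative: n = 1563848 mod 6907 = 2866.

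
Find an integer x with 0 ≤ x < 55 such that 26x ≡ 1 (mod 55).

36

gcd(55, 26):
  55 = 2·26 + 3
  26 = 8·3 + 2
  3 = 1·2 + 1
  2 = 2·1
so gcd(55, 26) = 1.
Back-substitute for Bézout coefficients:
  1 = 3 - 1·2
  ... = 26·(-19) + 55·(9)
So 26·-19 ≡ 1 (mod 55), and -19 mod 55 = 36.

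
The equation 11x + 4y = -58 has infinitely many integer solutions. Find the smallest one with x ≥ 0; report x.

2

gcd(11, 4):
  11 = 2·4 + 3
  4 = 1·3 + 1
  3 = 3·1
so gcd(11, 4) = 1.
1 divides -58, so solutions exist.
Back-substitute for Bézout coefficients:
  1 = 4 - 1·3
  ... = 11·(-1) + 4·(3)
Scale by -58/1 = -58: (x₀, y₀) = (58, -174).
General solution: x = 58 + 4t, y = -174 - 11t for integer t.
x ≥ 0: smallest is 58 mod 4 = 2 (at t = -14), with y = -20.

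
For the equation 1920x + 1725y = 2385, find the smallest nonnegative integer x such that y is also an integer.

gcd(1920, 1725):
  1920 = 1×1725 + 195
  1725 = 8×195 + 165
  195 = 1×165 + 30
  165 = 5×30 + 15
  30 = 2×15
so gcd(1920, 1725) = 15.
15 divides 2385, so solutions exist.
Back-substitute for Bézout coefficients:
  15 = 165 - 5×30
  ... = 1920×(-53) + 1725×(59)
Scale by 2385/15 = 159: (x₀, y₀) = (-8427, 9381).
General solution: x = -8427 + 115t, y = 9381 - 128t for integer t.
x ≥ 0: smallest is -8427 mod 115 = 83 (at t = 74), with y = -91.

83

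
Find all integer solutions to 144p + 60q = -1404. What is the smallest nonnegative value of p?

gcd(144, 60) = 12.
12 divides -1404, so solutions exist.
By Bézout, 144×(-2) + 60×(5) = 12.
Scale by -1404/12 = -117: (p₀, q₀) = (234, -585).
General solution: p = 234 + 5t, q = -585 - 12t for integer t.
p ≥ 0: smallest is 234 mod 5 = 4 (at t = -46), with q = -33.

4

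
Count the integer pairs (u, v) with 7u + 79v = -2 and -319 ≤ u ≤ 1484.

gcd(79, 7) = 1.
By Bézout, 7·(34) + 79·(-3) = 1.
Particular solution: (11, -1).
General solution: u = 11 + 79t, v = -1 - 7t for integer t.
-319 ≤ 11 + 79t ≤ 1484 gives t ∈ [-4, 18], which is 23 values.

23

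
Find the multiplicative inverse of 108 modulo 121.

gcd(121, 108):
  121 = 1*108 + 13
  108 = 8*13 + 4
  13 = 3*4 + 1
  4 = 4*1
so gcd(121, 108) = 1.
Back-substitute for Bézout coefficients:
  1 = 13 - 3*4
  ... = 108*(-28) + 121*(25)
So 108*-28 ≡ 1 (mod 121), and -28 mod 121 = 93.

93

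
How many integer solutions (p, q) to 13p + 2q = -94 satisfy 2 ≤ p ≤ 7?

gcd(13, 2) = 1.
By Bézout, 13·(1) + 2·(-6) = 1.
Particular solution: (0, -47).
General solution: p = 0 + 2t, q = -47 - 13t for integer t.
2 ≤ 0 + 2t ≤ 7 gives t ∈ [1, 3], which is 3 values.

3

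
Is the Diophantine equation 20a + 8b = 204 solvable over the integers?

gcd(20, 8) = 4  (20 = 2×8 + 4, 8 = 2×4).
4 divides 204, so integer solutions exist.

yes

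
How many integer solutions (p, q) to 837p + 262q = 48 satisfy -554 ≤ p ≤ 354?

gcd(837, 262):
  837 = 3×262 + 51
  262 = 5×51 + 7
  51 = 7×7 + 2
  7 = 3×2 + 1
  2 = 2×1
so gcd(837, 262) = 1.
Back-substitute for Bézout coefficients:
  1 = 7 - 3×2
  ... = 837×(-113) + 262×(361)
Scale by 48: particular solution (-5424, 17328); reduce p mod 262: (78, -249).
General solution: p = 78 + 262t, q = -249 - 837t for integer t.
-554 ≤ 78 + 262t ≤ 354 gives t ∈ [-2, 1], which is 4 values.

4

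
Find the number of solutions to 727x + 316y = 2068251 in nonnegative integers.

9

gcd(727, 316):
  727 = 2*316 + 95
  316 = 3*95 + 31
  95 = 3*31 + 2
  31 = 15*2 + 1
  2 = 2*1
so gcd(727, 316) = 1.
Back-substitute for Bézout coefficients:
  1 = 31 - 15*2
  ... = 727*(-153) + 316*(352)
Scale by 2068251: one solution is (-316442403, 728024352). Reduce x mod 316: (313, 5825).
General: x = 313 + 316t, y = 5825 - 727t.
x ≥ 0 ⇒ t ≥ 0; y ≥ 0 ⇒ t ≤ 8. So t ∈ [0, 8]: 9 solutions.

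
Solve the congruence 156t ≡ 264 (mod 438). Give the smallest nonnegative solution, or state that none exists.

41

gcd(438, 156) = 6.
6 divides 264, so solutions exist.
By Bézout, 156·(-14) + 438·(5) = 6.
So 156·(-14) ≡ 6 (mod 438); multiply by 44: t ≡ -616 (mod 73).
Smallest nonnegative: t = -616 mod 73 = 41.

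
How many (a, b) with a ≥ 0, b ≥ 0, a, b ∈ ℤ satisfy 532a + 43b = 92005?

4

gcd(532, 43) = 1  (532 = 12·43 + 16, 43 = 2·16 + 11, 16 = 1·11 + 5, 11 = 2·5 + 1, 5 = 5·1).
Back-substituting, 532·(-8) + 43·(99) = 1.
Scale by 92005: one solution is (-736040, 9108495). Reduce a mod 43: (34, 1719).
General: a = 34 + 43t, b = 1719 - 532t.
a ≥ 0 ⇒ t ≥ 0; b ≥ 0 ⇒ t ≤ 3. So t ∈ [0, 3]: 4 solutions.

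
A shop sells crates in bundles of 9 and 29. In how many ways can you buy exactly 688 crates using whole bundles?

Need nonnegative integers with 9j + 29k = 688.
gcd(9, 29) = 1, and 9·(13) + 29·(-4) = 1.
So (j₀, k₀) = (8944, -2752); general j = 8944 + 29t, k = -2752 - 9t.
j ≥ 0 ⇒ t ≥ -308; k ≥ 0 ⇒ t ≤ -306. That's 3 values of t.

3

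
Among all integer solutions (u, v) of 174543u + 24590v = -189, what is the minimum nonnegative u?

14277

gcd(174543, 24590):
  174543 = 7×24590 + 2413
  24590 = 10×2413 + 460
  2413 = 5×460 + 113
  460 = 4×113 + 8
  113 = 14×8 + 1
  8 = 8×1
so gcd(174543, 24590) = 1.
1 divides -189, so solutions exist.
Back-substitute for Bézout coefficients:
  1 = 113 - 14×8
  ... = 174543×(3047) + 24590×(-21628)
Scale by -189/1 = -189: (u₀, v₀) = (-575883, 4087692).
General solution: u = -575883 + 24590t, v = 4087692 - 174543t for integer t.
u ≥ 0: smallest is -575883 mod 24590 = 14277 (at t = 24), with v = -101340.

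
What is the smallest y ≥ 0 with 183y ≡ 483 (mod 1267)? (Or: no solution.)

gcd(1267, 183) = 1  (1267 = 6·183 + 169, 183 = 1·169 + 14, 169 = 12·14 + 1, 14 = 14·1).
1 divides 483, so solutions exist.
Back-substituting, 183·(-90) + 1267·(13) = 1.
So 183·(-90) ≡ 1 (mod 1267); multiply by 483: y ≡ -43470 (mod 1267).
Smallest nonnegative: y = -43470 mod 1267 = 875.

875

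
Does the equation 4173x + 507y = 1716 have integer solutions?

yes

gcd(4173, 507) = 39.
39 divides 1716, so integer solutions exist.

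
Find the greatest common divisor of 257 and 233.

gcd(257, 233) = 1  (257 = 1*233 + 24, 233 = 9*24 + 17, 24 = 1*17 + 7, 17 = 2*7 + 3, 7 = 2*3 + 1, 3 = 3*1).

1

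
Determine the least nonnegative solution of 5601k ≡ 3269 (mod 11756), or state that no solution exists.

gcd(11756, 5601) = 1  (11756 = 2*5601 + 554, 5601 = 10*554 + 61, 554 = 9*61 + 5, 61 = 12*5 + 1, 5 = 5*1).
1 divides 3269, so solutions exist.
Back-substituting, 5601*(2313) + 11756*(-1102) = 1.
So 5601*(2313) ≡ 1 (mod 11756); multiply by 3269: k ≡ 7561197 (mod 11756).
Smallest nonnegative: k = 7561197 mod 11756 = 2089.

2089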